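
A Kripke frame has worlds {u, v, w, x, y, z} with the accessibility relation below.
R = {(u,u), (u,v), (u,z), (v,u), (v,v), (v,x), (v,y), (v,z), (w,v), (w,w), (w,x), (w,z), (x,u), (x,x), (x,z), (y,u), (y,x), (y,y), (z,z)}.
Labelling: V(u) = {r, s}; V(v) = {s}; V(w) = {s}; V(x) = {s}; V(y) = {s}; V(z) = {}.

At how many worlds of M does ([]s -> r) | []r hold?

5

Let φ = ([]s -> r) | []r. Evaluate φ at each world:
  u (successors {u, v, z}): φ is true.
  v (successors {u, v, x, y, z}): φ is true.
  w (successors {v, w, x, z}): φ is true.
  x (successors {u, x, z}): φ is true.
  y (successors {u, x, y}): φ is false.
  z (successors {z}): φ is true.
For instance, at v:
  At v: []s -> r is true, []r is false, so ([]s -> r) | []r is true.
    At v: []s is false, r is false, so []s -> r is true.
      At v: []s requires s at every successor {u, v, x, y, z}.
        s fails at z, so []s is false at v.
    At v: []r requires r at every successor {u, v, x, y, z}.
      r fails at v, so []r is false at v.
Satisfying worlds: {u, v, w, x, z}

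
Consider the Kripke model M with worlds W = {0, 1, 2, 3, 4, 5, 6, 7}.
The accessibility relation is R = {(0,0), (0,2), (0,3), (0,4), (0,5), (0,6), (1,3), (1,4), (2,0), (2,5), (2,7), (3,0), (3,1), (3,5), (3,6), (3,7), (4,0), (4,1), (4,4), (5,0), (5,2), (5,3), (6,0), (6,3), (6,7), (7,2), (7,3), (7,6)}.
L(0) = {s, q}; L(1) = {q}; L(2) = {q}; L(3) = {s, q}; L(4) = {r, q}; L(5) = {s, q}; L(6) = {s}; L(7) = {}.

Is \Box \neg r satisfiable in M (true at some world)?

Yes

Let φ = \Box \neg r. Evaluate φ at each world:
  0 (successors {0, 2, 3, 4, 5, 6}): φ is false.
  1 (successors {3, 4}): φ is false.
  2 (successors {0, 5, 7}): φ is true.
  3 (successors {0, 1, 5, 6, 7}): φ is true.
  4 (successors {0, 1, 4}): φ is false.
  5 (successors {0, 2, 3}): φ is true.
  6 (successors {0, 3, 7}): φ is true.
  7 (successors {2, 3, 6}): φ is true.
Detail at 2 (witness):
  At 2: \Box \neg r requires \neg r at every successor {0, 5, 7}.
    At 0: \neg r is true.
    At 5: \neg r is true.
    At 7: \neg r is true.
  So \Box \neg r is true at 2.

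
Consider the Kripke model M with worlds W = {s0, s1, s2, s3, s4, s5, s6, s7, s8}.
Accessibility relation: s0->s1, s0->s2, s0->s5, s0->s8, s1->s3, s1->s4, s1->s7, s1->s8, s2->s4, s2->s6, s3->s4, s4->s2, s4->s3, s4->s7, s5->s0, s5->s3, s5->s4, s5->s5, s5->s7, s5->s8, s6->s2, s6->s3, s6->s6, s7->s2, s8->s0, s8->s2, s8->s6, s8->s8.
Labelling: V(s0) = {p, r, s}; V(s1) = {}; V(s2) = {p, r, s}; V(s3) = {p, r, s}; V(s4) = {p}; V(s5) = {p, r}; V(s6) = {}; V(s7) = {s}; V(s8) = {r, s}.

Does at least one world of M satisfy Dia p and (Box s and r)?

No

Let φ = Dia p and (Box s and r). Evaluate φ at each world:
  s0 (successors {s1, s2, s5, s8}): φ is false.
  s1 (successors {s3, s4, s7, s8}): φ is false.
  s2 (successors {s4, s6}): φ is false.
  s3 (successors {s4}): φ is false.
  s4 (successors {s2, s3, s7}): φ is false.
  s5 (successors {s0, s3, s4, s5, s7, s8}): φ is false.
  s6 (successors {s2, s3, s6}): φ is false.
  s7 (successors {s2}): φ is false.
  s8 (successors {s0, s2, s6, s8}): φ is false.
For instance, at s5:
  At s5: Dia p is true, Box s and r is false, so Dia p and (Box s and r) is false.
    At s5: Dia p requires p at some successor in {s0, s3, s4, s5, s7, s8}.
      p holds at s0, so Dia p is true at s5.
    At s5: Box s is false, r is true, so Box s and r is false.
      At s5: Box s requires s at every successor {s0, s3, s4, s5, s7, s8}.
        s fails at s4, so Box s is false at s5.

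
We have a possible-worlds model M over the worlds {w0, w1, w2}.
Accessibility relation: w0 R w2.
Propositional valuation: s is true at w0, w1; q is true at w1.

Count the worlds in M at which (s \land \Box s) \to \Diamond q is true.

2

Recall that \Box ψ holds at a world iff ψ holds at every accessible world, and \Diamond ψ holds iff ψ holds at some accessible world.
Let φ = (s \land \Box s) \to \Diamond q. Evaluate φ at each world:
  w0 (successors {w2}): φ is true.
  w1 (successors ∅): φ is false.
  w2 (successors ∅): φ is true.
For instance, at w0:
  At w0: s \land \Box s is false, \Diamond q is false, so (s \land \Box s) \to \Diamond q is true.
    At w0: s is true, \Box s is false, so s \land \Box s is false.
      At w0: \Box s requires s at every successor {w2}.
        s fails at w2, so \Box s is false at w0.
    At w0: \Diamond q requires q at some successor in {w2}.
      At w2: q is false.
    So \Diamond q is false at w0.
Satisfying worlds: {w0, w2}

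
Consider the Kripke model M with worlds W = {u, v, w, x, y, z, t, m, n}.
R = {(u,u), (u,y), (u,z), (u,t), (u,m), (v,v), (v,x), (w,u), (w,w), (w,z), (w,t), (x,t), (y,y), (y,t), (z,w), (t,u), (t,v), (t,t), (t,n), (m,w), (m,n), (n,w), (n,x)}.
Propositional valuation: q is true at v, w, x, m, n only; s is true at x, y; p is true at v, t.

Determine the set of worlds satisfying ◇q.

u, v, w, z, t, m, n

Let φ = ◇q. Evaluate φ at each world:
  u (successors {u, y, z, t, m}): φ is true.
  v (successors {v, x}): φ is true.
  w (successors {u, w, z, t}): φ is true.
  x (successors {t}): φ is false.
  y (successors {y, t}): φ is false.
  z (successors {w}): φ is true.
  t (successors {u, v, t, n}): φ is true.
  m (successors {w, n}): φ is true.
  n (successors {w, x}): φ is true.
For instance, at x:
  At x: ◇q requires q at some successor in {t}.
    At t: q is false.
  So ◇q is false at x.
Satisfying worlds: {u, v, w, z, t, m, n}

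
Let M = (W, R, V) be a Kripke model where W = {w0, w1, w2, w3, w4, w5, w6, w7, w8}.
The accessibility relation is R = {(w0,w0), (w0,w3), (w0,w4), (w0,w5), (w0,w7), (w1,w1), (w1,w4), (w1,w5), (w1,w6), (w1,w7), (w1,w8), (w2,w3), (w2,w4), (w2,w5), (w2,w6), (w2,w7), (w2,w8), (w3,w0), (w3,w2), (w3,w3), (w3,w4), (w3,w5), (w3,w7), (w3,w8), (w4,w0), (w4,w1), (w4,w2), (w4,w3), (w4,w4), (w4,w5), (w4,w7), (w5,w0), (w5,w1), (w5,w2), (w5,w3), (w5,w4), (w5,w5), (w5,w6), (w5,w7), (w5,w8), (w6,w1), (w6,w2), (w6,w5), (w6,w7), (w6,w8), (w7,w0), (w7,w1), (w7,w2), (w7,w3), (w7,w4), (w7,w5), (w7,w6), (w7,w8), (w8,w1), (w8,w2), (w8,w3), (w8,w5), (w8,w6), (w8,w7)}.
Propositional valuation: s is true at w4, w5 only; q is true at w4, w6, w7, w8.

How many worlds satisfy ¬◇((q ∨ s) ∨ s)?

0

Let φ = ¬◇((q ∨ s) ∨ s). Evaluate φ at each world:
  w0 (successors {w0, w3, w4, w5, w7}): φ is false.
  w1 (successors {w1, w4, w5, w6, w7, w8}): φ is false.
  w2 (successors {w3, w4, w5, w6, w7, w8}): φ is false.
  w3 (successors {w0, w2, w3, w4, w5, w7, w8}): φ is false.
  w4 (successors {w0, w1, w2, w3, w4, w5, w7}): φ is false.
  w5 (successors {w0, w1, w2, w3, w4, w5, w6, w7, w8}): φ is false.
  w6 (successors {w1, w2, w5, w7, w8}): φ is false.
  w7 (successors {w0, w1, w2, w3, w4, w5, w6, w8}): φ is false.
  w8 (successors {w1, w2, w3, w5, w6, w7}): φ is false.
For instance, at w7:
  At w7: ◇((q ∨ s) ∨ s) is true, so ¬◇((q ∨ s) ∨ s) is false.
    At w7: ◇((q ∨ s) ∨ s) requires (q ∨ s) ∨ s at some successor in {w0, w1, w2, w3, w4, w5, w6, w8}.
      (q ∨ s) ∨ s holds at w4, so ◇((q ∨ s) ∨ s) is true at w7.
Satisfying worlds: none.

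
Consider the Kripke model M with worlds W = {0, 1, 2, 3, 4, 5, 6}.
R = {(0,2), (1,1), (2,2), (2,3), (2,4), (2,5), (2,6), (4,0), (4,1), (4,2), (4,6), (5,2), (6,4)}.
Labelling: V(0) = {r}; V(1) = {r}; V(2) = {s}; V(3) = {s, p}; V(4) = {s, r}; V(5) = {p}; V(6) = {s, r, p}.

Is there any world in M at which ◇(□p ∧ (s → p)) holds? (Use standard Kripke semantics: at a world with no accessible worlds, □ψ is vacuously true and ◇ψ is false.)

Let φ = ◇(□p ∧ (s → p)). Evaluate φ at each world:
  0 (successors {2}): φ is false.
  1 (successors {1}): φ is false.
  2 (successors {2, 3, 4, 5, 6}): φ is true.
  3 (successors ∅): φ is false.
  4 (successors {0, 1, 2, 6}): φ is false.
  5 (successors {2}): φ is false.
  6 (successors {4}): φ is false.
Detail at 2 (witness):
  At 2: ◇(□p ∧ (s → p)) requires □p ∧ (s → p) at some successor in {2, 3, 4, 5, 6}.
    □p ∧ (s → p) holds at 3, so ◇(□p ∧ (s → p)) is true at 2.
      At 3: □p is true, s → p is true, so □p ∧ (s → p) is true.

Yes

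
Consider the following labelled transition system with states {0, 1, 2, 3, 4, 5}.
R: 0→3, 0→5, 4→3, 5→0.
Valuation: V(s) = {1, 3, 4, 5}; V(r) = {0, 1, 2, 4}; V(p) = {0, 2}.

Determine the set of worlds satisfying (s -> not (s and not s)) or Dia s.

0, 1, 2, 3, 4, 5

Recall that Dia ψ holds at a world iff ψ holds at some accessible world.
Let φ = (s -> not (s and not s)) or Dia s. Evaluate φ at each world:
  0 (successors {3, 5}): φ is true.
  1 (successors ∅): φ is true.
  2 (successors ∅): φ is true.
  3 (successors ∅): φ is true.
  4 (successors {3}): φ is true.
  5 (successors {0}): φ is true.
For instance, at 0:
  At 0: s -> not (s and not s) is true, Dia s is true, so (s -> not (s and not s)) or Dia s is true.
    At 0: Dia s requires s at some successor in {3, 5}.
      s holds at 3, so Dia s is true at 0.
Satisfying worlds: {0, 1, 2, 3, 4, 5}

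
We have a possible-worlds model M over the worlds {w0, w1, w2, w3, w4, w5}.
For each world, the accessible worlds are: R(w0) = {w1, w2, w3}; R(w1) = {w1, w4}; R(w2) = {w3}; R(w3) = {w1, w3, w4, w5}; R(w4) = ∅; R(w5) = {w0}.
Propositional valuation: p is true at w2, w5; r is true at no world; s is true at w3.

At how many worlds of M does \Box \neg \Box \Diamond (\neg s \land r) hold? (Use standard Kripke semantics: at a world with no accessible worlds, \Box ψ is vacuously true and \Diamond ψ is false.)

Let φ = \Box \neg \Box \Diamond (\neg s \land r). Evaluate φ at each world:
  w0 (successors {w1, w2, w3}): φ is true.
  w1 (successors {w1, w4}): φ is false.
  w2 (successors {w3}): φ is true.
  w3 (successors {w1, w3, w4, w5}): φ is false.
  w4 (successors ∅): φ is true.
  w5 (successors {w0}): φ is true.
For instance, at w5:
  At w5: \Box \neg \Box \Diamond (\neg s \land r) requires \neg \Box \Diamond (\neg s \land r) at every successor {w0}.
      At w0: \Box \Diamond (\neg s \land r) is false, so \neg \Box \Diamond (\neg s \land r) is true.
  So \Box \neg \Box \Diamond (\neg s \land r) is true at w5.
Satisfying worlds: {w0, w2, w4, w5}

4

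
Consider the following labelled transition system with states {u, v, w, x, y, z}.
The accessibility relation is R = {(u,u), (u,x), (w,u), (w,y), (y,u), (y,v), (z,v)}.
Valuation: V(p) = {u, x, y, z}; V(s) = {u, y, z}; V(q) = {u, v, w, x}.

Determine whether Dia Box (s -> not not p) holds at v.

At v: no accessible worlds, so Dia Box (s -> not not p) is false.

No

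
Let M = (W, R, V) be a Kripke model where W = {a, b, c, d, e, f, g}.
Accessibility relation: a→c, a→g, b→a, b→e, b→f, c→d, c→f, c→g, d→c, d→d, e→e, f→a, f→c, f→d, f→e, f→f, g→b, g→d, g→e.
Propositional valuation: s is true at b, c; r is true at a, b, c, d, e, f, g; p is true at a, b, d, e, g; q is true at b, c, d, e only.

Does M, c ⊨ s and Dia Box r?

Yes

At c: s is true, Dia Box r is true, so s and Dia Box r is true.
  At c: Dia Box r requires Box r at some successor in {d, f, g}.
    Box r holds at d, so Dia Box r is true at c.
      At d: Box r requires r at every successor {c, d}.
        At c: r is true.
        At d: r is true.
      So Box r is true at d.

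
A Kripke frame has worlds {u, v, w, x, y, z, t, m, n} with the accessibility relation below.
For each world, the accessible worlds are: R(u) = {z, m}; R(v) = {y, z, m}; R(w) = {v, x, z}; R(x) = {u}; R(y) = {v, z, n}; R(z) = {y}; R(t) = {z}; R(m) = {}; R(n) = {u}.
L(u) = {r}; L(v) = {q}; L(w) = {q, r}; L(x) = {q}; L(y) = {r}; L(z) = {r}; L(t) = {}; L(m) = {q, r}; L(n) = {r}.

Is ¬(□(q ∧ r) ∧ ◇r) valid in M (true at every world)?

Yes

Let φ = ¬(□(q ∧ r) ∧ ◇r). Evaluate φ at each world:
  u (successors {z, m}): φ is true.
  v (successors {y, z, m}): φ is true.
  w (successors {v, x, z}): φ is true.
  x (successors {u}): φ is true.
  y (successors {v, z, n}): φ is true.
  z (successors {y}): φ is true.
  t (successors {z}): φ is true.
  m (successors ∅): φ is true.
  n (successors {u}): φ is true.
For instance, at z:
  At z: □(q ∧ r) ∧ ◇r is false, so ¬(□(q ∧ r) ∧ ◇r) is true.
    At z: □(q ∧ r) is false, ◇r is true, so □(q ∧ r) ∧ ◇r is false.
      At z: □(q ∧ r) requires q ∧ r at every successor {y}.
        q ∧ r fails at y, so □(q ∧ r) is false at z.
      At z: ◇r requires r at some successor in {y}.
        r holds at y, so ◇r is true at z.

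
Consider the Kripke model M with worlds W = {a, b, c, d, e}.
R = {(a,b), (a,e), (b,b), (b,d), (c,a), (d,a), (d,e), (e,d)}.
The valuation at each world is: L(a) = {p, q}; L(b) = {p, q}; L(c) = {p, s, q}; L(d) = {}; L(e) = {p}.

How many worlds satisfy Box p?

Recall that Box ψ holds at a world iff ψ holds at every accessible world, and Dia ψ holds iff ψ holds at some accessible world.
Let φ = Box p. Evaluate φ at each world:
  a (successors {b, e}): φ is true.
  b (successors {b, d}): φ is false.
  c (successors {a}): φ is true.
  d (successors {a, e}): φ is true.
  e (successors {d}): φ is false.
For instance, at b:
  At b: Box p requires p at every successor {b, d}.
    p fails at d, so Box p is false at b.
Satisfying worlds: {a, c, d}

3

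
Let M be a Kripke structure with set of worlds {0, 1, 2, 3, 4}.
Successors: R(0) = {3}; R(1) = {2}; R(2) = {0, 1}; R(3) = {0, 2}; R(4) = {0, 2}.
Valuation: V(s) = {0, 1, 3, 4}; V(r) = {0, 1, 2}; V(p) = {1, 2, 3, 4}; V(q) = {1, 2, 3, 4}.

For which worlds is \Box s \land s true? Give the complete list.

Let φ = \Box s \land s. Evaluate φ at each world:
  0 (successors {3}): φ is true.
  1 (successors {2}): φ is false.
  2 (successors {0, 1}): φ is false.
  3 (successors {0, 2}): φ is false.
  4 (successors {0, 2}): φ is false.
For instance, at 0:
  At 0: \Box s is true, s is true, so \Box s \land s is true.
    At 0: \Box s requires s at every successor {3}.
      At 3: s is true.
    So \Box s is true at 0.
Satisfying worlds: {0}

0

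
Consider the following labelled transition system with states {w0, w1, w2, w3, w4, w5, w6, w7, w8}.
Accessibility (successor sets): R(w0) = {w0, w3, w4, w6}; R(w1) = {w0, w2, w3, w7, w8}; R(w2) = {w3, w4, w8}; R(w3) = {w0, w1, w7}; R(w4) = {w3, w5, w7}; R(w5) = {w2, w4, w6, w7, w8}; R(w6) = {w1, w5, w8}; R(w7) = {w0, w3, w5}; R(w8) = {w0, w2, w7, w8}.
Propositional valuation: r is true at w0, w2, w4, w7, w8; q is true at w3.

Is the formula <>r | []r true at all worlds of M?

Let φ = <>r | []r. Evaluate φ at each world:
  w0 (successors {w0, w3, w4, w6}): φ is true.
  w1 (successors {w0, w2, w3, w7, w8}): φ is true.
  w2 (successors {w3, w4, w8}): φ is true.
  w3 (successors {w0, w1, w7}): φ is true.
  w4 (successors {w3, w5, w7}): φ is true.
  w5 (successors {w2, w4, w6, w7, w8}): φ is true.
  w6 (successors {w1, w5, w8}): φ is true.
  w7 (successors {w0, w3, w5}): φ is true.
  w8 (successors {w0, w2, w7, w8}): φ is true.
For instance, at w7:
  At w7: <>r is true, []r is false, so <>r | []r is true.
    At w7: <>r requires r at some successor in {w0, w3, w5}.
      r holds at w0, so <>r is true at w7.
    At w7: []r requires r at every successor {w0, w3, w5}.
      r fails at w3, so []r is false at w7.

Yes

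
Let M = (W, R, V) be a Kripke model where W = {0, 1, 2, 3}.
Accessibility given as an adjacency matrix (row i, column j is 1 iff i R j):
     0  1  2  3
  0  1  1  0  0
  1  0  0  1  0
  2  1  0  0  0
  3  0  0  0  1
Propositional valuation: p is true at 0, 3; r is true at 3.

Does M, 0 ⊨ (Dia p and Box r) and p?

At 0: Dia p and Box r is false, p is true, so (Dia p and Box r) and p is false.
  At 0: Dia p is true, Box r is false, so Dia p and Box r is false.
    At 0: Dia p requires p at some successor in {0, 1}.
      p holds at 0, so Dia p is true at 0.
    At 0: Box r requires r at every successor {0, 1}.
      r fails at 0, so Box r is false at 0.

No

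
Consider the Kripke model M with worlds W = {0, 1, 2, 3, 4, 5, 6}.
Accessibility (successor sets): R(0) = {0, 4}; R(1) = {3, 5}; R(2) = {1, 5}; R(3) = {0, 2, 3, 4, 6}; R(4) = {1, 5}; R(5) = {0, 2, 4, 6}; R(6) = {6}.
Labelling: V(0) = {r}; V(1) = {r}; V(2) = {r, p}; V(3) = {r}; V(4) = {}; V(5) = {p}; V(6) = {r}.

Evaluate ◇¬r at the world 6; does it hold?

No

At 6: ◇¬r requires ¬r at some successor in {6}.
  At 6: ¬r is false.
So ◇¬r is false at 6.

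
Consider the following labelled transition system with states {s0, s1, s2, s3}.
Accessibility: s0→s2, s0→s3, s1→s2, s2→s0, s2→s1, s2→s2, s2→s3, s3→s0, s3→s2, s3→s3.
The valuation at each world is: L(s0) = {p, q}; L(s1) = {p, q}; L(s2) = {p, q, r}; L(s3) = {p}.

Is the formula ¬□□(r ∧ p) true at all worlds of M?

Let φ = ¬□□(r ∧ p). Evaluate φ at each world:
  s0 (successors {s2, s3}): φ is true.
  s1 (successors {s2}): φ is true.
  s2 (successors {s0, s1, s2, s3}): φ is true.
  s3 (successors {s0, s2, s3}): φ is true.
For instance, at s0:
  At s0: □□(r ∧ p) is false, so ¬□□(r ∧ p) is true.
    At s0: □□(r ∧ p) requires □(r ∧ p) at every successor {s2, s3}.
      □(r ∧ p) fails at s2, so □□(r ∧ p) is false at s0.

Yes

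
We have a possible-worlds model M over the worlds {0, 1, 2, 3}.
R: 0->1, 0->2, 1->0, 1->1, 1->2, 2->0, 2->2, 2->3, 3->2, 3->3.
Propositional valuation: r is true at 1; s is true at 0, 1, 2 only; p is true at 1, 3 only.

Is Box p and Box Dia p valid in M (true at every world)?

No

Recall that Box ψ holds at a world iff ψ holds at every accessible world, and Dia ψ holds iff ψ holds at some accessible world.
Let φ = Box p and Box Dia p. Evaluate φ at each world:
  0 (successors {1, 2}): φ is false.
  1 (successors {0, 1, 2}): φ is false.
  2 (successors {0, 2, 3}): φ is false.
  3 (successors {2, 3}): φ is false.
Detail at 0 (counterexample):
  At 0: Box p is false, Box Dia p is true, so Box p and Box Dia p is false.
    At 0: Box p requires p at every successor {1, 2}.
      p fails at 2, so Box p is false at 0.
    At 0: Box Dia p requires Dia p at every successor {1, 2}.
      At 1: Dia p is true.
      At 2: Dia p is true.
    So Box Dia p is true at 0.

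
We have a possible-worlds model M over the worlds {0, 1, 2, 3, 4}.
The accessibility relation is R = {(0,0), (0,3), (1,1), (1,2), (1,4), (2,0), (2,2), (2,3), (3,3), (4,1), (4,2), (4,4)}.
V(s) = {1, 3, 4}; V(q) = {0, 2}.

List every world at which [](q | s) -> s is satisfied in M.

1, 3, 4

Let φ = [](q | s) -> s. Evaluate φ at each world:
  0 (successors {0, 3}): φ is false.
  1 (successors {1, 2, 4}): φ is true.
  2 (successors {0, 2, 3}): φ is false.
  3 (successors {3}): φ is true.
  4 (successors {1, 2, 4}): φ is true.
For instance, at 3:
  At 3: [](q | s) is true, s is true, so [](q | s) -> s is true.
    At 3: [](q | s) requires q | s at every successor {3}.
      At 3: q | s is true.
    So [](q | s) is true at 3.
Satisfying worlds: {1, 3, 4}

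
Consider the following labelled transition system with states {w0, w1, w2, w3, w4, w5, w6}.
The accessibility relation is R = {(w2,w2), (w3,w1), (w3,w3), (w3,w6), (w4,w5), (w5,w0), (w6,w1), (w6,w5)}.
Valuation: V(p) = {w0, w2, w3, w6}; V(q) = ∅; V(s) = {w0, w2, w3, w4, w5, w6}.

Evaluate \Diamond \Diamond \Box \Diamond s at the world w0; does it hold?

At w0: no accessible worlds, so \Diamond \Diamond \Box \Diamond s is false.

No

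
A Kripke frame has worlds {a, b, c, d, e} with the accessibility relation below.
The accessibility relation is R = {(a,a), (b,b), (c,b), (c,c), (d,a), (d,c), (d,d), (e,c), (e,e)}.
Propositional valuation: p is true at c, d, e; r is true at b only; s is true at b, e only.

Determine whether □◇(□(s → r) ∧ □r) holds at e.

Recall that □ψ holds at a world iff ψ holds at every accessible world, and ◇ψ holds iff ψ holds at some accessible world.
At e: □◇(□(s → r) ∧ □r) requires ◇(□(s → r) ∧ □r) at every successor {c, e}.
  ◇(□(s → r) ∧ □r) fails at e, so □◇(□(s → r) ∧ □r) is false at e.
    At e: ◇(□(s → r) ∧ □r) requires □(s → r) ∧ □r at some successor in {c, e}.
      At c: □(s → r) ∧ □r is false.
      At e: □(s → r) ∧ □r is false.
    So ◇(□(s → r) ∧ □r) is false at e.

No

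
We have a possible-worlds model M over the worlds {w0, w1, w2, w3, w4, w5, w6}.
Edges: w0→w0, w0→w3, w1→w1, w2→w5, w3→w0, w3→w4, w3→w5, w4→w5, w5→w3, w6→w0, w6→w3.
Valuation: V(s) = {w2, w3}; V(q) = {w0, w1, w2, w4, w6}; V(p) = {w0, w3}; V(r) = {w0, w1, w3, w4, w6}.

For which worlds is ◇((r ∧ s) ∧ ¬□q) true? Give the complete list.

w0, w5, w6

Let φ = ◇((r ∧ s) ∧ ¬□q). Evaluate φ at each world:
  w0 (successors {w0, w3}): φ is true.
  w1 (successors {w1}): φ is false.
  w2 (successors {w5}): φ is false.
  w3 (successors {w0, w4, w5}): φ is false.
  w4 (successors {w5}): φ is false.
  w5 (successors {w3}): φ is true.
  w6 (successors {w0, w3}): φ is true.
For instance, at w0:
  At w0: ◇((r ∧ s) ∧ ¬□q) requires (r ∧ s) ∧ ¬□q at some successor in {w0, w3}.
    (r ∧ s) ∧ ¬□q holds at w3, so ◇((r ∧ s) ∧ ¬□q) is true at w0.
      At w3: r ∧ s is true, ¬□q is true, so (r ∧ s) ∧ ¬□q is true.
Satisfying worlds: {w0, w5, w6}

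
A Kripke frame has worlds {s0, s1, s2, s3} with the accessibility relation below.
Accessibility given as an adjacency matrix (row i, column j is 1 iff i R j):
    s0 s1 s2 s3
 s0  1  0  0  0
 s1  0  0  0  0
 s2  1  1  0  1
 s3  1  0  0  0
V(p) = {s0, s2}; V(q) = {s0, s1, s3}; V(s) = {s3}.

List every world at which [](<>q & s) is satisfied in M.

Let φ = [](<>q & s). Evaluate φ at each world:
  s0 (successors {s0}): φ is false.
  s1 (successors ∅): φ is true.
  s2 (successors {s0, s1, s3}): φ is false.
  s3 (successors {s0}): φ is false.
For instance, at s3:
  At s3: [](<>q & s) requires <>q & s at every successor {s0}.
    <>q & s fails at s0, so [](<>q & s) is false at s3.
      At s0: <>q is true, s is false, so <>q & s is false.
Satisfying worlds: {s1}

s1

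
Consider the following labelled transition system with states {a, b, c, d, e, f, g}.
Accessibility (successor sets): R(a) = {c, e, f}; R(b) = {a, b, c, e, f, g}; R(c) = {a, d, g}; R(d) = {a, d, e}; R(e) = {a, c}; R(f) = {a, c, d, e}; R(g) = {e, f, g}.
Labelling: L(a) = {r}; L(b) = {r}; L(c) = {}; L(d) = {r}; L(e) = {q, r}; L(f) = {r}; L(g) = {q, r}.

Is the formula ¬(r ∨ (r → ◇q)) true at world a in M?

At a: r ∨ (r → ◇q) is true, so ¬(r ∨ (r → ◇q)) is false.
  At a: r is true, r → ◇q is true, so r ∨ (r → ◇q) is true.
    At a: r is true, ◇q is true, so r → ◇q is true.
      At a: ◇q requires q at some successor in {c, e, f}.
        q holds at e, so ◇q is true at a.

No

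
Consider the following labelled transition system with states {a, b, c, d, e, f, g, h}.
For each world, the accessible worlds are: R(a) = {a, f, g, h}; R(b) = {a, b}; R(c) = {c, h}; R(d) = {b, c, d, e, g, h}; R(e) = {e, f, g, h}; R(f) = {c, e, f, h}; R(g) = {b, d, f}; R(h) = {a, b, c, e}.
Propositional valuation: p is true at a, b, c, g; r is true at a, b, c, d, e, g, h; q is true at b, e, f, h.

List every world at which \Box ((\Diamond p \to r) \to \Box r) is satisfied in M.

c, g

Recall that \Box ψ holds at a world iff ψ holds at every accessible world, and \Diamond ψ holds iff ψ holds at some accessible world.
Let φ = \Box ((\Diamond p \to r) \to \Box r). Evaluate φ at each world:
  a (successors {a, f, g, h}): φ is false.
  b (successors {a, b}): φ is false.
  c (successors {c, h}): φ is true.
  d (successors {b, c, d, e, g, h}): φ is false.
  e (successors {e, f, g, h}): φ is false.
  f (successors {c, e, f, h}): φ is false.
  g (successors {b, d, f}): φ is true.
  h (successors {a, b, c, e}): φ is false.
For instance, at g:
  At g: \Box ((\Diamond p \to r) \to \Box r) requires (\Diamond p \to r) \to \Box r at every successor {b, d, f}.
      At b: \Diamond p \to r is true, \Box r is true, so (\Diamond p \to r) \to \Box r is true.
      At d: \Diamond p \to r is true, \Box r is true, so (\Diamond p \to r) \to \Box r is true.
      At f: \Diamond p \to r is false, \Box r is false, so (\Diamond p \to r) \to \Box r is true.
  So \Box ((\Diamond p \to r) \to \Box r) is true at g.
Satisfying worlds: {c, g}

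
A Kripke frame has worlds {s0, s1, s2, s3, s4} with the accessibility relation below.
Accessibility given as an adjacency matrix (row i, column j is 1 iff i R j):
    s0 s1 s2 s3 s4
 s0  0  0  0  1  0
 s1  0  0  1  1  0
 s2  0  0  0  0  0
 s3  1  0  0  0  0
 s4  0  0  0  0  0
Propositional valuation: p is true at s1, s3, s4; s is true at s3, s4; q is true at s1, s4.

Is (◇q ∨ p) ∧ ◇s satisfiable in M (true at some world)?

Yes

Recall that ◇ψ holds at a world iff ψ holds at some accessible world.
Let φ = (◇q ∨ p) ∧ ◇s. Evaluate φ at each world:
  s0 (successors {s3}): φ is false.
  s1 (successors {s2, s3}): φ is true.
  s2 (successors ∅): φ is false.
  s3 (successors {s0}): φ is false.
  s4 (successors ∅): φ is false.
Detail at s1 (witness):
  At s1: ◇q ∨ p is true, ◇s is true, so (◇q ∨ p) ∧ ◇s is true.
    At s1: ◇q is false, p is true, so ◇q ∨ p is true.
      At s1: ◇q requires q at some successor in {s2, s3}.
        At s2: q is false.
        At s3: q is false.
      So ◇q is false at s1.
    At s1: ◇s requires s at some successor in {s2, s3}.
      s holds at s3, so ◇s is true at s1.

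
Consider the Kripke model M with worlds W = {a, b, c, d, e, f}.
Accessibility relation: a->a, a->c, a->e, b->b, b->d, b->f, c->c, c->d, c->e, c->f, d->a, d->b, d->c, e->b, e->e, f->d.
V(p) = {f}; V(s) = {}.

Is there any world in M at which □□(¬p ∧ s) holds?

Let φ = □□(¬p ∧ s). Evaluate φ at each world:
  a (successors {a, c, e}): φ is false.
  b (successors {b, d, f}): φ is false.
  c (successors {c, d, e, f}): φ is false.
  d (successors {a, b, c}): φ is false.
  e (successors {b, e}): φ is false.
  f (successors {d}): φ is false.
For instance, at d:
  At d: □□(¬p ∧ s) requires □(¬p ∧ s) at every successor {a, b, c}.
    □(¬p ∧ s) fails at a, so □□(¬p ∧ s) is false at d.
      At a: □(¬p ∧ s) requires ¬p ∧ s at every successor {a, c, e}.
        ¬p ∧ s fails at a, so □(¬p ∧ s) is false at a.

No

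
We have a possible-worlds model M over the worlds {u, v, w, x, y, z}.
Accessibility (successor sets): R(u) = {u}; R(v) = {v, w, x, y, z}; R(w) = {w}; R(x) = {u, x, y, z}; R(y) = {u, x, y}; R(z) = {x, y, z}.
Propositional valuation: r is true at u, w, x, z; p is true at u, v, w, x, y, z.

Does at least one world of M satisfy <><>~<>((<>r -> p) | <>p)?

No

Recall that <>ψ holds at a world iff ψ holds at some accessible world.
Let φ = <><>~<>((<>r -> p) | <>p). Evaluate φ at each world:
  u (successors {u}): φ is false.
  v (successors {v, w, x, y, z}): φ is false.
  w (successors {w}): φ is false.
  x (successors {u, x, y, z}): φ is false.
  y (successors {u, x, y}): φ is false.
  z (successors {x, y, z}): φ is false.
For instance, at y:
  At y: <><>~<>((<>r -> p) | <>p) requires <>~<>((<>r -> p) | <>p) at some successor in {u, x, y}.
    At u: <>~<>((<>r -> p) | <>p) is false.
    At x: <>~<>((<>r -> p) | <>p) is false.
    At y: <>~<>((<>r -> p) | <>p) is false.
  So <><>~<>((<>r -> p) | <>p) is false at y.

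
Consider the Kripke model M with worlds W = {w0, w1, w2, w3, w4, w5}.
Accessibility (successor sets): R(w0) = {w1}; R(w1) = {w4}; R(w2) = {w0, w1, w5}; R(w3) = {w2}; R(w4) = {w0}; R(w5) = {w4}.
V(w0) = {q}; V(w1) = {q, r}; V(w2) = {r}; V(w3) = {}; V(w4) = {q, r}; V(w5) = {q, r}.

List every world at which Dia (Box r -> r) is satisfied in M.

w0, w1, w2, w3, w5

Recall that Box ψ holds at a world iff ψ holds at every accessible world, and Dia ψ holds iff ψ holds at some accessible world.
Let φ = Dia (Box r -> r). Evaluate φ at each world:
  w0 (successors {w1}): φ is true.
  w1 (successors {w4}): φ is true.
  w2 (successors {w0, w1, w5}): φ is true.
  w3 (successors {w2}): φ is true.
  w4 (successors {w0}): φ is false.
  w5 (successors {w4}): φ is true.
For instance, at w3:
  At w3: Dia (Box r -> r) requires Box r -> r at some successor in {w2}.
    Box r -> r holds at w2, so Dia (Box r -> r) is true at w3.
      At w2: Box r is false, r is true, so Box r -> r is true.
Satisfying worlds: {w0, w1, w2, w3, w5}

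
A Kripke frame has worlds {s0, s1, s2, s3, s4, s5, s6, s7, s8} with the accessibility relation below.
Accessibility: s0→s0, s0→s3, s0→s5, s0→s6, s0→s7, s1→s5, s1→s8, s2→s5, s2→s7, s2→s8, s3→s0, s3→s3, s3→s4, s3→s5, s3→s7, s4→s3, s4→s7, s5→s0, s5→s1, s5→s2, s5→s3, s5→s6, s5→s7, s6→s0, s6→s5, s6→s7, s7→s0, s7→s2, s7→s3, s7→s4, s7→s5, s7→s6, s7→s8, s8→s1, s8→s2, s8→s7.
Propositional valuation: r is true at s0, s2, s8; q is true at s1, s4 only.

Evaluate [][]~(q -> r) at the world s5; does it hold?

Recall that []ψ holds at a world iff ψ holds at every accessible world, and <>ψ holds iff ψ holds at some accessible world.
At s5: [][]~(q -> r) requires []~(q -> r) at every successor {s0, s1, s2, s3, s6, s7}.
  []~(q -> r) fails at s0, so [][]~(q -> r) is false at s5.
    At s0: []~(q -> r) requires ~(q -> r) at every successor {s0, s3, s5, s6, s7}.
      ~(q -> r) fails at s0, so []~(q -> r) is false at s0.

No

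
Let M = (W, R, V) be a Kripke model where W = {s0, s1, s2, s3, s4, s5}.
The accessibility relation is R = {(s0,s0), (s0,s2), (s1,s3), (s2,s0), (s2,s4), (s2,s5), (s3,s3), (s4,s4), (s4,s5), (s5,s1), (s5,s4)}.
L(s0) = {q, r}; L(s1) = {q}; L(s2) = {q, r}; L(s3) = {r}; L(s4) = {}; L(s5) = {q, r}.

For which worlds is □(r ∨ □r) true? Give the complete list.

s0, s1, s3

Let φ = □(r ∨ □r). Evaluate φ at each world:
  s0 (successors {s0, s2}): φ is true.
  s1 (successors {s3}): φ is true.
  s2 (successors {s0, s4, s5}): φ is false.
  s3 (successors {s3}): φ is true.
  s4 (successors {s4, s5}): φ is false.
  s5 (successors {s1, s4}): φ is false.
For instance, at s3:
  At s3: □(r ∨ □r) requires r ∨ □r at every successor {s3}.
      At s3: r is true, □r is true, so r ∨ □r is true.
  So □(r ∨ □r) is true at s3.
Satisfying worlds: {s0, s1, s3}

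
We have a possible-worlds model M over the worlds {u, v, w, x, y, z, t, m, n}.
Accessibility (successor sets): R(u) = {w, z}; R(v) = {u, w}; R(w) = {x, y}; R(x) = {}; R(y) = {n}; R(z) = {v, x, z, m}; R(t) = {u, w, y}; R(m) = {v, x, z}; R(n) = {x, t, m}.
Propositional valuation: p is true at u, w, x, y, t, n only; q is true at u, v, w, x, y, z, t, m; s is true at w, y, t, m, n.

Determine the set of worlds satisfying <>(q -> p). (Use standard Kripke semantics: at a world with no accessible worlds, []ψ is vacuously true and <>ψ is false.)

Let φ = <>(q -> p). Evaluate φ at each world:
  u (successors {w, z}): φ is true.
  v (successors {u, w}): φ is true.
  w (successors {x, y}): φ is true.
  x (successors ∅): φ is false.
  y (successors {n}): φ is true.
  z (successors {v, x, z, m}): φ is true.
  t (successors {u, w, y}): φ is true.
  m (successors {v, x, z}): φ is true.
  n (successors {x, t, m}): φ is true.
For instance, at v:
  At v: <>(q -> p) requires q -> p at some successor in {u, w}.
    q -> p holds at u, so <>(q -> p) is true at v.
Satisfying worlds: {u, v, w, y, z, t, m, n}

u, v, w, y, z, t, m, n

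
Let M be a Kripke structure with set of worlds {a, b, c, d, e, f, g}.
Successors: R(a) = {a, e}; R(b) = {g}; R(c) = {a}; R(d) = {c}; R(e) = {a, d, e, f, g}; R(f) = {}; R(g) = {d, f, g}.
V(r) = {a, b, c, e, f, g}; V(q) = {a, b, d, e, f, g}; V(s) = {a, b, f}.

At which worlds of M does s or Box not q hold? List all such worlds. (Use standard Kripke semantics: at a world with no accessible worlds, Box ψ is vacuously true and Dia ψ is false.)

Let φ = s or Box not q. Evaluate φ at each world:
  a (successors {a, e}): φ is true.
  b (successors {g}): φ is true.
  c (successors {a}): φ is false.
  d (successors {c}): φ is true.
  e (successors {a, d, e, f, g}): φ is false.
  f (successors ∅): φ is true.
  g (successors {d, f, g}): φ is false.
For instance, at d:
  At d: s is false, Box not q is true, so s or Box not q is true.
    At d: Box not q requires not q at every successor {c}.
      At c: not q is true.
    So Box not q is true at d.
Satisfying worlds: {a, b, d, f}

a, b, d, f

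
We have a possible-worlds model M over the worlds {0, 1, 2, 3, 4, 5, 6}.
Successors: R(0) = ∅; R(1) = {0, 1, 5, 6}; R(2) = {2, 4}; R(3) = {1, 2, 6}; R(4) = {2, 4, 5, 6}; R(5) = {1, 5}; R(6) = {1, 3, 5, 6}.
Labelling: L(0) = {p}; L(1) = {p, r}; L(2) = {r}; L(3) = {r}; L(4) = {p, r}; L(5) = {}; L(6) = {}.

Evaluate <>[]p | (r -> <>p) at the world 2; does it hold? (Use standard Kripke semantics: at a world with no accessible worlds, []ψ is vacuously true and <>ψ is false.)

Yes

Recall that []ψ holds at a world iff ψ holds at every accessible world, and <>ψ holds iff ψ holds at some accessible world.
At 2: <>[]p is false, r -> <>p is true, so <>[]p | (r -> <>p) is true.
  At 2: <>[]p requires []p at some successor in {2, 4}.
    At 2: []p is false.
    At 4: []p is false.
  So <>[]p is false at 2.
  At 2: r is true, <>p is true, so r -> <>p is true.
    At 2: <>p requires p at some successor in {2, 4}.
      p holds at 4, so <>p is true at 2.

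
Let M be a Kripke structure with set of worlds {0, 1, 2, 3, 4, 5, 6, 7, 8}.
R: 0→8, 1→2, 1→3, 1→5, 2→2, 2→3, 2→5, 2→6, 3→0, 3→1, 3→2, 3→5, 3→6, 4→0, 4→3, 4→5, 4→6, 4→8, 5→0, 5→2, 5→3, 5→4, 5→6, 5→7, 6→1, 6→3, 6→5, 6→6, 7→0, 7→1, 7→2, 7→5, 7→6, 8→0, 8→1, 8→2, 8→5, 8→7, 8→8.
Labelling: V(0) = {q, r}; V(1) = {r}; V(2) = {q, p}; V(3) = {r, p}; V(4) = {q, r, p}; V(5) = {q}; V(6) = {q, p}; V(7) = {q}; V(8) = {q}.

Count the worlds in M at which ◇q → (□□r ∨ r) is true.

Let φ = ◇q → (□□r ∨ r). Evaluate φ at each world:
  0 (successors {8}): φ is true.
  1 (successors {2, 3, 5}): φ is true.
  2 (successors {2, 3, 5, 6}): φ is false.
  3 (successors {0, 1, 2, 5, 6}): φ is true.
  4 (successors {0, 3, 5, 6, 8}): φ is true.
  5 (successors {0, 2, 3, 4, 6, 7}): φ is false.
  6 (successors {1, 3, 5, 6}): φ is false.
  7 (successors {0, 1, 2, 5, 6}): φ is false.
  8 (successors {0, 1, 2, 5, 7, 8}): φ is false.
For instance, at 4:
  At 4: ◇q is true, □□r ∨ r is true, so ◇q → (□□r ∨ r) is true.
    At 4: ◇q requires q at some successor in {0, 3, 5, 6, 8}.
      q holds at 0, so ◇q is true at 4.
    At 4: □□r is false, r is true, so □□r ∨ r is true.
      At 4: □□r requires □r at every successor {0, 3, 5, 6, 8}.
        □r fails at 0, so □□r is false at 4.
Satisfying worlds: {0, 1, 3, 4}

4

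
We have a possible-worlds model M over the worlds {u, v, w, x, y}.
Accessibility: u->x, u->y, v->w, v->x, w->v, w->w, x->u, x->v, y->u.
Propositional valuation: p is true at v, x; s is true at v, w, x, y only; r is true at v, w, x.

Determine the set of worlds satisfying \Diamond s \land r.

Let φ = \Diamond s \land r. Evaluate φ at each world:
  u (successors {x, y}): φ is false.
  v (successors {w, x}): φ is true.
  w (successors {v, w}): φ is true.
  x (successors {u, v}): φ is true.
  y (successors {u}): φ is false.
For instance, at x:
  At x: \Diamond s is true, r is true, so \Diamond s \land r is true.
    At x: \Diamond s requires s at some successor in {u, v}.
      s holds at v, so \Diamond s is true at x.
Satisfying worlds: {v, w, x}

v, w, x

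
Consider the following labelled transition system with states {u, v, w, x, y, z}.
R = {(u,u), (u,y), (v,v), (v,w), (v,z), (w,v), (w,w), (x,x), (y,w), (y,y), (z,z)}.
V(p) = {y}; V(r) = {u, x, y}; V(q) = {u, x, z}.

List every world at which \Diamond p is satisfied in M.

u, y

Let φ = \Diamond p. Evaluate φ at each world:
  u (successors {u, y}): φ is true.
  v (successors {v, w, z}): φ is false.
  w (successors {v, w}): φ is false.
  x (successors {x}): φ is false.
  y (successors {w, y}): φ is true.
  z (successors {z}): φ is false.
For instance, at v:
  At v: \Diamond p requires p at some successor in {v, w, z}.
    At v: p is false.
    At w: p is false.
    At z: p is false.
  So \Diamond p is false at v.
Satisfying worlds: {u, y}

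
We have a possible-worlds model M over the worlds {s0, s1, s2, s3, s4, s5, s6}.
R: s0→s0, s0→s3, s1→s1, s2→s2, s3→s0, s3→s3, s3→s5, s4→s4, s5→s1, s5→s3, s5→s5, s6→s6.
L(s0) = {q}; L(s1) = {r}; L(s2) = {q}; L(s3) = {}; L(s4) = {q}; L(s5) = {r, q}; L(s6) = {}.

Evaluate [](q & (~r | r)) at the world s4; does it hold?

At s4: [](q & (~r | r)) requires q & (~r | r) at every successor {s4}.
  At s4: q & (~r | r) is true.
So [](q & (~r | r)) is true at s4.

Yes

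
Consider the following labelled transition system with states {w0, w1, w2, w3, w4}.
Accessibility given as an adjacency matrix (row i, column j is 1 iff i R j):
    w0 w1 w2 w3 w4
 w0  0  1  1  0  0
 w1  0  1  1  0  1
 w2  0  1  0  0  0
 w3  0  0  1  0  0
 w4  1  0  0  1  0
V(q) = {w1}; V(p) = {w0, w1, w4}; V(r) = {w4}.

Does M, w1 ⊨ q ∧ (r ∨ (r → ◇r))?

At w1: q is true, r ∨ (r → ◇r) is true, so q ∧ (r ∨ (r → ◇r)) is true.
  At w1: r is false, r → ◇r is true, so r ∨ (r → ◇r) is true.
    At w1: r is false, ◇r is true, so r → ◇r is true.
      At w1: ◇r requires r at some successor in {w1, w2, w4}.
        r holds at w4, so ◇r is true at w1.

Yes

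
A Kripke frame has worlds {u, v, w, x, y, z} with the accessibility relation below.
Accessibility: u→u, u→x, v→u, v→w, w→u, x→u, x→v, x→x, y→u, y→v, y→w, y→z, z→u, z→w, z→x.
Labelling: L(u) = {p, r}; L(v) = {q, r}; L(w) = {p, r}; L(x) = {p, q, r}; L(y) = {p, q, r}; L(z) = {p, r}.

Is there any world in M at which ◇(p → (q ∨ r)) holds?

Let φ = ◇(p → (q ∨ r)). Evaluate φ at each world:
  u (successors {u, x}): φ is true.
  v (successors {u, w}): φ is true.
  w (successors {u}): φ is true.
  x (successors {u, v, x}): φ is true.
  y (successors {u, v, w, z}): φ is true.
  z (successors {u, w, x}): φ is true.
Detail at u (witness):
  At u: ◇(p → (q ∨ r)) requires p → (q ∨ r) at some successor in {u, x}.
    p → (q ∨ r) holds at u, so ◇(p → (q ∨ r)) is true at u.

Yes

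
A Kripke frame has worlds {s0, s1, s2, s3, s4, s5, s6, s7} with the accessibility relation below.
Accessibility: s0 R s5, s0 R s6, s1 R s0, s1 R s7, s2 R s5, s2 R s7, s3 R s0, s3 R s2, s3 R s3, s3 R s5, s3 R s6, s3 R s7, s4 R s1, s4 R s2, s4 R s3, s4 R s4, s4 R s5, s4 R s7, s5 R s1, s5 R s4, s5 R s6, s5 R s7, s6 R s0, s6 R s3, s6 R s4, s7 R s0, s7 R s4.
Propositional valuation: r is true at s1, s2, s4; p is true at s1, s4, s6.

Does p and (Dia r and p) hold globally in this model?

Let φ = p and (Dia r and p). Evaluate φ at each world:
  s0 (successors {s5, s6}): φ is false.
  s1 (successors {s0, s7}): φ is false.
  s2 (successors {s5, s7}): φ is false.
  s3 (successors {s0, s2, s3, s5, s6, s7}): φ is false.
  s4 (successors {s1, s2, s3, s4, s5, s7}): φ is true.
  s5 (successors {s1, s4, s6, s7}): φ is false.
  s6 (successors {s0, s3, s4}): φ is true.
  s7 (successors {s0, s4}): φ is false.
Detail at s0 (counterexample):
  At s0: p is false, Dia r and p is false, so p and (Dia r and p) is false.
    At s0: Dia r is false, p is false, so Dia r and p is false.
      At s0: Dia r requires r at some successor in {s5, s6}.
        At s5: r is false.
        At s6: r is false.
      So Dia r is false at s0.

No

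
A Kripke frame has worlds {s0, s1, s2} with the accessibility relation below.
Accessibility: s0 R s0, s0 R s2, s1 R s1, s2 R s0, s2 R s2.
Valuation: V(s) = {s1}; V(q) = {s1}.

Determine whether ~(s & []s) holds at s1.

No

Recall that []ψ holds at a world iff ψ holds at every accessible world, and <>ψ holds iff ψ holds at some accessible world.
At s1: s & []s is true, so ~(s & []s) is false.
  At s1: s is true, []s is true, so s & []s is true.
    At s1: []s requires s at every successor {s1}.
      At s1: s is true.
    So []s is true at s1.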